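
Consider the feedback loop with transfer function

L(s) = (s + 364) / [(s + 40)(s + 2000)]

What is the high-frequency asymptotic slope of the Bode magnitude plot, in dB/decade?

Each pole contributes −20 dB/decade at high frequency; each zero contributes +20 dB/decade.
Net: 1 zero(s) − 2 pole(s) → -20 dB/decade.

-20 dB/decade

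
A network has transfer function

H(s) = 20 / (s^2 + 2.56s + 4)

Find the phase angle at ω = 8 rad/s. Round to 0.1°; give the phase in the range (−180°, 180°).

At s = jω = j8:
quadratic: (j8)² + 2.56·j8 + 4 = -60 + j20.48 → |·| ≈ 63.399, ∠ ≈ 161.15°
∠H = 0.00° − 161.15° = -161.15°

-161.2°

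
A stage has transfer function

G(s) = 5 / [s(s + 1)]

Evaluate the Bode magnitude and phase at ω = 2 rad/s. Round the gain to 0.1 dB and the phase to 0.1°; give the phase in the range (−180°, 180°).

1.0 dB, -153.4°

At s = jω = j2:
pole (s+1): 1 + j2 → |·| = √(1²+2²) = √5 ≈ 2.2361, ∠ = arctan(2/1) ≈ 63.43°
pole at origin: |s| = 2, ∠ = 90.00° (in denominator)
|G| = 5 / 4.4722 ≈ 1.118
Gain = 20 log₁₀(1.118) ≈ 0.97 dB
∠G = 0.00° − 153.43° = -153.43°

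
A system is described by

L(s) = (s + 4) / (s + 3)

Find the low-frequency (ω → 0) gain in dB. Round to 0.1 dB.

L(0) = 1·4 / (3) ≈ 1.3333
20 log₁₀(1.3333) ≈ 2.50 dB

2.5 dB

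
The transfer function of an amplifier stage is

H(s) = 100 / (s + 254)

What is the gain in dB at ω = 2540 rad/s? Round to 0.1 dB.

At s = jω = j2540:
pole (s+254): 254 + j2540 → |·| = √(254²+2540²) = √6516116 ≈ 2552.7, ∠ = arctan(2540/254) ≈ 84.29°
|H| = 100 / 2552.7 ≈ 0.039174
Gain = 20 log₁₀(0.039174) ≈ -28.14 dB

-28.1 dB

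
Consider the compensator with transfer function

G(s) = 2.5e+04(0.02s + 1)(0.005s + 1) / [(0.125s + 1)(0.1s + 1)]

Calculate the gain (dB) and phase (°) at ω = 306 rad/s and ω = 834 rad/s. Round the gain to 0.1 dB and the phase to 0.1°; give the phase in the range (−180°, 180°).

At ω = 306 rad/s:
zero (1 + j306·0.02) = 1 + j6.12 → |·| ≈ 6.2012, ∠ ≈ 80.72°
zero (1 + j306·0.005) = 1 + j1.53 → |·| ≈ 1.8278, ∠ ≈ 56.83°
pole (1 + j306·0.125) = 1 + j38.25 → |·| ≈ 38.263, ∠ ≈ 88.50°
pole (1 + j306·0.1) = 1 + j30.6 → |·| ≈ 30.616, ∠ ≈ 88.13°
|G| = 2.5e+04 · 6.2012 · 1.8278 / (38.263 · 30.616) ≈ 241.89
Gain = 20 log₁₀(241.89) ≈ 47.67 dB
∠G = (80.72° + 56.83°) − (88.50° + 88.13°) = -39.08°

At ω = 834 rad/s:
zero (1 + j834·0.02) = 1 + j16.68 → |·| ≈ 16.71, ∠ ≈ 86.57°
zero (1 + j834·0.005) = 1 + j4.17 → |·| ≈ 4.2882, ∠ ≈ 76.51°
pole (1 + j834·0.125) = 1 + j104.25 → |·| ≈ 104.25, ∠ ≈ 89.45°
pole (1 + j834·0.1) = 1 + j83.4 → |·| ≈ 83.406, ∠ ≈ 89.31°
|G| = 2.5e+04 · 16.71 · 4.2882 / (104.25 · 83.406) ≈ 206.02
Gain = 20 log₁₀(206.02) ≈ 46.28 dB
∠G = (86.57° + 76.51°) − (89.45° + 89.31°) = -15.68°

ω = 306: 47.7 dB, -39.1°; ω = 834: 46.3 dB, -15.7°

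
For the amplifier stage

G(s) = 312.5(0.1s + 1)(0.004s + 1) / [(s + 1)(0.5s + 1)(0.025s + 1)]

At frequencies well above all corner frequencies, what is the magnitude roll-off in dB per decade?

-20 dB/decade

Each pole contributes −20 dB/decade at high frequency; each zero contributes +20 dB/decade.
Net: 2 zero(s) − 3 pole(s) → -20 dB/decade.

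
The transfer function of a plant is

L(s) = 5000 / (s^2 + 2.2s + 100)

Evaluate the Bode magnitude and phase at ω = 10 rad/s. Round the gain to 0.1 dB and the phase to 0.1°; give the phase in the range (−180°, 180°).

47.1 dB, -90.0°

At s = jω = j10:
quadratic: (j10)² + 2.2·j10 + 100 = 0 + j22 → |·| ≈ 22, ∠ ≈ 90.00°
|L| = 5000 / 22 ≈ 227.27
Gain = 20 log₁₀(227.27) ≈ 47.13 dB
∠L = 0.00° − 90.00° = -90.00°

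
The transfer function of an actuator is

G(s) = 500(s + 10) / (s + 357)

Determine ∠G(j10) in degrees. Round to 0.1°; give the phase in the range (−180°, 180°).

43.4°

At s = jω = j10:
zero (s+10): 10 + j10 → |·| = √(10²+10²) = √200 ≈ 14.142, ∠ = arctan(10/10) ≈ 45.00°
pole (s+357): 357 + j10 → |·| = √(357²+10²) = √127549 ≈ 357.14, ∠ = arctan(10/357) ≈ 1.60°
∠G = 45.00° − 1.60° = 43.40°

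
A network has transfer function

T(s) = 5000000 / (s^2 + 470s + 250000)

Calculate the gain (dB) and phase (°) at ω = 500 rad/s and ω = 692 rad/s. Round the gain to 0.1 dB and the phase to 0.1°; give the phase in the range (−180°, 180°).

ω = 500: 26.6 dB, -90.0°; ω = 692: 22.0 dB, -125.1°

At s = jω = j500:
quadratic: (j500)² + 470·j500 + 250000 = 0 + j235000 → |·| ≈ 2.35e+05, ∠ ≈ 90.00°
|T| = 5000000 / 2.35e+05 ≈ 21.277
Gain = 20 log₁₀(21.277) ≈ 26.56 dB
∠T = 0.00° − 90.00° = -90.00°

At s = jω = j692:
quadratic: (j692)² + 470·j692 + 250000 = -228864 + j325240 → |·| ≈ 3.9769e+05, ∠ ≈ 125.13°
|T| = 5000000 / 3.9769e+05 ≈ 12.573
Gain = 20 log₁₀(12.573) ≈ 21.99 dB
∠T = 0.00° − 125.13° = -125.13°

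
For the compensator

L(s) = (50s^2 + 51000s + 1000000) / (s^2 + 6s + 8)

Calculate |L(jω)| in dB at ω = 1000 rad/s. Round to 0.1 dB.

Substitute s = j1000:
Numerator: 50(j1000)^2 + 51000(j1000) + 1000000 = -49000000 + j51000000
Denominator: (j1000)^2 + 6(j1000) + 8 = -999992 + j6000
|N| = √(49000000² + 51000000²) ≈ 7.0725e+07, ∠N ≈ 133.85°
|D| = √(999992² + 6000²) ≈ 1e+06, ∠D ≈ 179.66°
|L| = 7.0725e+07 / 1e+06 ≈ 70.725
Gain = 20 log₁₀(70.725) ≈ 36.99 dB

37.0 dB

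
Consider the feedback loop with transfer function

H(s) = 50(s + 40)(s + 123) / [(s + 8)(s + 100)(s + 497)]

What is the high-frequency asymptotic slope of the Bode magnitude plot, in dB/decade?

Each pole contributes −20 dB/decade at high frequency; each zero contributes +20 dB/decade.
Net: 2 zero(s) − 3 pole(s) → -20 dB/decade.

-20 dB/decade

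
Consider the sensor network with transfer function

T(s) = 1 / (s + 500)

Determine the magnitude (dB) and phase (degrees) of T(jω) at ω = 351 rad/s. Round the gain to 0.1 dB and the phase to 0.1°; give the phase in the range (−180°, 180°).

-55.7 dB, -35.1°

Substitute s = j351:
Numerator: 1 = 1 + j0
Denominator: (j351) + 500 = 500 + j351
|N| = √(1² + 0²) ≈ 1, ∠N ≈ 0.00°
|D| = √(500² + 351²) ≈ 610.9, ∠D ≈ 35.07°
|T| = 1 / 610.9 ≈ 0.0016369
Gain = 20 log₁₀(0.0016369) ≈ -55.72 dB
∠T = 0.00° − 35.07° = -35.07°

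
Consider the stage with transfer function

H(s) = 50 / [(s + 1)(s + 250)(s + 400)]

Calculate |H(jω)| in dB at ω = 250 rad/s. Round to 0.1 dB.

At s = jω = j250:
pole (s+1): 1 + j250 → |·| = √(1²+250²) = √62501 ≈ 250, ∠ = arctan(250/1) ≈ 89.77°
pole (s+250): 250 + j250 → |·| = √(250²+250²) = √125000 ≈ 353.55, ∠ = arctan(250/250) ≈ 45.00°
pole (s+400): 400 + j250 → |·| = √(400²+250²) = √222500 ≈ 471.7, ∠ = arctan(250/400) ≈ 32.01°
|H| = 50 / 4.1692e+07 ≈ 1.1993e-06
Gain = 20 log₁₀(1.1993e-06) ≈ -118.42 dB

-118.4 dB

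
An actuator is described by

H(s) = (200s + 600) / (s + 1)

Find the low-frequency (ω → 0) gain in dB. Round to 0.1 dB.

55.6 dB

H(0) = 600 / 1 = 600
20 log₁₀(600) ≈ 55.56 dB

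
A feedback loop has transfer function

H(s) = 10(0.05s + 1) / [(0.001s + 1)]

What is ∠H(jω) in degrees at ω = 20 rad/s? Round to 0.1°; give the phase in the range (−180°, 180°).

At ω = 20 rad/s:
zero (1 + j20·0.05) = 1 + j1 → |·| ≈ 1.4142, ∠ ≈ 45.00°
pole (1 + j20·0.001) = 1 + j0.02 → |·| ≈ 1.0002, ∠ ≈ 1.15°
∠H = (45.00°) − (1.15°) = 43.85°

43.9°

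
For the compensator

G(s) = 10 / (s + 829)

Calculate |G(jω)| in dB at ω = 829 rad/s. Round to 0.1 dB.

-41.4 dB

Substitute s = j829:
Numerator: 10 = 10 + j0
Denominator: (j829) + 829 = 829 + j829
|N| = √(10² + 0²) ≈ 10, ∠N ≈ 0.00°
|D| = √(829² + 829²) ≈ 1172.4, ∠D ≈ 45.00°
|G| = 10 / 1172.4 ≈ 0.0085295
Gain = 20 log₁₀(0.0085295) ≈ -41.38 dB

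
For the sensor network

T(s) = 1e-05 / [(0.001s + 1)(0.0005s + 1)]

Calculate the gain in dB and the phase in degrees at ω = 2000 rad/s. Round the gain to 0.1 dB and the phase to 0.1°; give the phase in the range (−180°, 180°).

At ω = 2000 rad/s:
pole (1 + j2000·0.001) = 1 + j2 → |·| ≈ 2.2361, ∠ ≈ 63.43°
pole (1 + j2000·0.0005) = 1 + j1 → |·| ≈ 1.4142, ∠ ≈ 45.00°
|T| = 1e-05 · 1 / (2.2361 · 1.4142) ≈ 3.1623e-06
Gain = 20 log₁₀(3.1623e-06) ≈ -110.00 dB
∠T = (0°) − (63.43° + 45.00°) = -108.43°

-110.0 dB, -108.4°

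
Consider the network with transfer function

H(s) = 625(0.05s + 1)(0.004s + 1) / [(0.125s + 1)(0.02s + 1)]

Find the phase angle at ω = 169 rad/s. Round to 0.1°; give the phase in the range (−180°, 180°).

-43.5°

At ω = 169 rad/s:
zero (1 + j169·0.05) = 1 + j8.45 → |·| ≈ 8.509, ∠ ≈ 83.25°
zero (1 + j169·0.004) = 1 + j0.676 → |·| ≈ 1.2071, ∠ ≈ 34.06°
pole (1 + j169·0.125) = 1 + j21.125 → |·| ≈ 21.149, ∠ ≈ 87.29°
pole (1 + j169·0.02) = 1 + j3.38 → |·| ≈ 3.5248, ∠ ≈ 73.52°
∠H = (83.25° + 34.06°) − (87.29° + 73.52°) = -43.50°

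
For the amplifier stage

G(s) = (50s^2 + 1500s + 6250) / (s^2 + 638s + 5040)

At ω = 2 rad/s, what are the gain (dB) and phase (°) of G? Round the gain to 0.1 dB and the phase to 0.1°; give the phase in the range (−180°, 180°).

2.3 dB, 12.2°

Substitute s = j2:
Numerator: 50(j2)^2 + 1500(j2) + 6250 = 6050 + j3000
Denominator: (j2)^2 + 638(j2) + 5040 = 5036 + j1276
|N| = √(6050² + 3000²) ≈ 6753, ∠N ≈ 26.38°
|D| = √(5036² + 1276²) ≈ 5195.1, ∠D ≈ 14.22°
|G| = 6753 / 5195.1 ≈ 1.2999
Gain = 20 log₁₀(1.2999) ≈ 2.28 dB
∠G = 26.38° − 14.22° = 12.16°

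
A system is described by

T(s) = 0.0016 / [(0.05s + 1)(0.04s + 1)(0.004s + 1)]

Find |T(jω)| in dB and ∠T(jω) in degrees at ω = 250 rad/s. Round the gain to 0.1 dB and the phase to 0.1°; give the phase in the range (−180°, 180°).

At ω = 250 rad/s:
pole (1 + j250·0.05) = 1 + j12.5 → |·| ≈ 12.54, ∠ ≈ 85.43°
pole (1 + j250·0.04) = 1 + j10 → |·| ≈ 10.05, ∠ ≈ 84.29°
pole (1 + j250·0.004) = 1 + j1 → |·| ≈ 1.4142, ∠ ≈ 45.00°
|T| = 0.0016 · 1 / (12.54 · 10.05 · 1.4142) ≈ 8.9773e-06
Gain = 20 log₁₀(8.9773e-06) ≈ -100.94 dB
∠T = (0°) − (85.43° + 84.29° + 45.00°) = -214.72° ≡ 145.28° (principal value)

-100.9 dB, 145.3°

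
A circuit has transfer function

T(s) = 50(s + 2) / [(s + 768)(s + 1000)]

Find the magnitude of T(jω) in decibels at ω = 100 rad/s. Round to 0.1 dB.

At s = jω = j100:
zero (s+2): 2 + j100 → |·| = √(2²+100²) = √10004 ≈ 100.02, ∠ = arctan(100/2) ≈ 88.85°
pole (s+768): 768 + j100 → |·| = √(768²+100²) = √599824 ≈ 774.48, ∠ = arctan(100/768) ≈ 7.42°
pole (s+1000): 1000 + j100 → |·| = √(1000²+100²) = √1010000 ≈ 1005, ∠ = arctan(100/1000) ≈ 5.71°
|T| = 50 · 100.02 / 7.7835e+05 ≈ 0.0064251
Gain = 20 log₁₀(0.0064251) ≈ -43.84 dB

-43.8 dB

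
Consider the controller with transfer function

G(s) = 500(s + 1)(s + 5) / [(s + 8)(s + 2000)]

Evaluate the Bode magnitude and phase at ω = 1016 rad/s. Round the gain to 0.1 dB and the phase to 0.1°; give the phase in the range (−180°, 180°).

47.1 dB, 63.2°

At s = jω = j1016:
zero (s+1): 1 + j1016 → |·| = √(1²+1016²) = √1032257 ≈ 1016, ∠ = arctan(1016/1) ≈ 89.94°
zero (s+5): 5 + j1016 → |·| = √(5²+1016²) = √1032281 ≈ 1016, ∠ = arctan(1016/5) ≈ 89.72°
pole (s+8): 8 + j1016 → |·| = √(8²+1016²) = √1032320 ≈ 1016, ∠ = arctan(1016/8) ≈ 89.55°
pole (s+2000): 2000 + j1016 → |·| = √(2000²+1016²) = √5032256 ≈ 2243.3, ∠ = arctan(1016/2000) ≈ 26.93°
|G| = 500 · 1.0323e+06 / 2.2792e+06 ≈ 226.46
Gain = 20 log₁₀(226.46) ≈ 47.10 dB
∠G = 179.66° − 116.48° = 63.18°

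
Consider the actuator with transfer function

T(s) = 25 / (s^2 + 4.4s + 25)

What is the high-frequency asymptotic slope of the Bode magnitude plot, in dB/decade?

Each pole contributes −20 dB/decade at high frequency; each zero contributes +20 dB/decade.
Net: 0 zero(s) − 2 pole(s) → -40 dB/decade.

-40 dB/decade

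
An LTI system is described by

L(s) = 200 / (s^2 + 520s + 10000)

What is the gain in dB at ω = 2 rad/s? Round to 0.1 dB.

-34.0 dB

Substitute s = j2:
Numerator: 200 = 200 + j0
Denominator: (j2)^2 + 520(j2) + 10000 = 9996 + j1040
|N| = √(200² + 0²) ≈ 200, ∠N ≈ 0.00°
|D| = √(9996² + 1040²) ≈ 10050, ∠D ≈ 5.94°
|L| = 200 / 10050 ≈ 0.0199
Gain = 20 log₁₀(0.0199) ≈ -34.02 dB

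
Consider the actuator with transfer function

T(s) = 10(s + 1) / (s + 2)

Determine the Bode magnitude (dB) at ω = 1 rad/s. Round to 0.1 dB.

16.0 dB

At s = jω = j1:
zero (s+1): 1 + j1 → |·| = √(1²+1²) = √2 ≈ 1.4142, ∠ = arctan(1/1) ≈ 45.00°
pole (s+2): 2 + j1 → |·| = √(2²+1²) = √5 ≈ 2.2361, ∠ = arctan(1/2) ≈ 26.57°
|T| = 10 · 1.4142 / 2.2361 ≈ 6.3244
Gain = 20 log₁₀(6.3244) ≈ 16.02 dB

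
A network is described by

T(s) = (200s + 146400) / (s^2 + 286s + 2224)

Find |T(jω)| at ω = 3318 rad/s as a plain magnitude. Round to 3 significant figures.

0.0615

Substitute s = j3318:
Numerator: 200(j3318) + 146400 = 146400 + j663600
Denominator: (j3318)^2 + 286(j3318) + 2224 = -11006900 + j948948
|N| = √(146400² + 663600²) ≈ 6.7956e+05, ∠N ≈ 77.56°
|D| = √(11006900² + 948948²) ≈ 1.1048e+07, ∠D ≈ 175.07°
|T| = 6.7956e+05 / 1.1048e+07 ≈ 0.06151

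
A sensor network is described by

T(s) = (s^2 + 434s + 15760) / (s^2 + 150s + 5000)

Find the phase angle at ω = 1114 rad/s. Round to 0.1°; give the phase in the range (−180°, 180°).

Substitute s = j1114:
Numerator: (j1114)^2 + 434(j1114) + 15760 = -1225236 + j483476
Denominator: (j1114)^2 + 150(j1114) + 5000 = -1235996 + j167100
|N| = √(1225236² + 483476²) ≈ 1.3172e+06, ∠N ≈ 158.47°
|D| = √(1235996² + 167100²) ≈ 1.2472e+06, ∠D ≈ 172.30°
∠T = 158.47° − 172.30° = -13.83°

-13.8°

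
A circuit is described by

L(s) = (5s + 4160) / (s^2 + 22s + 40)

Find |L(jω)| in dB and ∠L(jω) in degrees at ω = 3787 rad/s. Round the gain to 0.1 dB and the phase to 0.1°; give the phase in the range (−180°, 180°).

Substitute s = j3787:
Numerator: 5(j3787) + 4160 = 4160 + j18935
Denominator: (j3787)^2 + 22(j3787) + 40 = -14341329 + j83314
|N| = √(4160² + 18935²) ≈ 19387, ∠N ≈ 77.61°
|D| = √(14341329² + 83314²) ≈ 1.4342e+07, ∠D ≈ 179.67°
|L| = 19387 / 1.4342e+07 ≈ 0.0013518
Gain = 20 log₁₀(0.0013518) ≈ -57.38 dB
∠L = 77.61° − 179.67° = -102.06°

-57.4 dB, -102.1°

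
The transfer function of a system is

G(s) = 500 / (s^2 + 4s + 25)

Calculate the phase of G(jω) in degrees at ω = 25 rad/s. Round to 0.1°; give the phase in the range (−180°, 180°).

-170.5°

At s = jω = j25:
quadratic: (j25)² + 4·j25 + 25 = -600 + j100 → |·| ≈ 608.28, ∠ ≈ 170.54°
∠G = 0.00° − 170.54° = -170.54°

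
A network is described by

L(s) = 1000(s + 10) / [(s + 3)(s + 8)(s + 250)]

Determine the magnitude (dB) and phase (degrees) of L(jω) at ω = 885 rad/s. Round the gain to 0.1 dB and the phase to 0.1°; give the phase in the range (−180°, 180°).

-58.2 dB, -164.2°

At s = jω = j885:
zero (s+10): 10 + j885 → |·| = √(10²+885²) = √783325 ≈ 885.06, ∠ = arctan(885/10) ≈ 89.35°
pole (s+3): 3 + j885 → |·| = √(3²+885²) = √783234 ≈ 885.01, ∠ = arctan(885/3) ≈ 89.81°
pole (s+8): 8 + j885 → |·| = √(8²+885²) = √783289 ≈ 885.04, ∠ = arctan(885/8) ≈ 89.48°
pole (s+250): 250 + j885 → |·| = √(250²+885²) = √845725 ≈ 919.63, ∠ = arctan(885/250) ≈ 74.23°
|L| = 1000 · 885.06 / 7.2032e+08 ≈ 0.0012287
Gain = 20 log₁₀(0.0012287) ≈ -58.21 dB
∠L = 89.35° − 253.52° = -164.17°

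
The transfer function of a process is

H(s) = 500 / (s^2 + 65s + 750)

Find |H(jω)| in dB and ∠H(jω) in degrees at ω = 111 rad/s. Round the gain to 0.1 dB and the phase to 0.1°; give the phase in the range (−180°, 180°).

Substitute s = j111:
Numerator: 500 = 500 + j0
Denominator: (j111)^2 + 65(j111) + 750 = -11571 + j7215
|N| = √(500² + 0²) ≈ 500, ∠N ≈ 0.00°
|D| = √(11571² + 7215²) ≈ 13636, ∠D ≈ 148.05°
|H| = 500 / 13636 ≈ 0.036668
Gain = 20 log₁₀(0.036668) ≈ -28.71 dB
∠H = 0.00° − 148.05° = -148.05°

-28.7 dB, -148.1°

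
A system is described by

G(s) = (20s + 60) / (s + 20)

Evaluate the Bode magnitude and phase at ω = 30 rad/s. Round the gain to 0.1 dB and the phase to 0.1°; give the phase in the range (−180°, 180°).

Substitute s = j30:
Numerator: 20(j30) + 60 = 60 + j600
Denominator: (j30) + 20 = 20 + j30
|N| = √(60² + 600²) ≈ 602.99, ∠N ≈ 84.29°
|D| = √(20² + 30²) ≈ 36.056, ∠D ≈ 56.31°
|G| = 602.99 / 36.056 ≈ 16.724
Gain = 20 log₁₀(16.724) ≈ 24.47 dB
∠G = 84.29° − 56.31° = 27.98°

24.5 dB, 28.0°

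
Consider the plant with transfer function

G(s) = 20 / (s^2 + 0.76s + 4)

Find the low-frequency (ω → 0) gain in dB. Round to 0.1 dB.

14.0 dB

G(0) = 20 / 4 = 5
20 log₁₀(5) ≈ 13.98 dB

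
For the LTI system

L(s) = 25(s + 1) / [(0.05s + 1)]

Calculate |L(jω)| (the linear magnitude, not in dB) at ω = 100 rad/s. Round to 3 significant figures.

490

At ω = 100 rad/s:
zero (1 + j100·1) = 1 + j100 → |·| ≈ 100, ∠ ≈ 89.43°
pole (1 + j100·0.05) = 1 + j5 → |·| ≈ 5.099, ∠ ≈ 78.69°
|L| = 25 · 100 / (5.099) ≈ 490.29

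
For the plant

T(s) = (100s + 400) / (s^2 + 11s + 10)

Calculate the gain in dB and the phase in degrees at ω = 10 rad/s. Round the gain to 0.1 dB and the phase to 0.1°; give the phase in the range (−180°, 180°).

Substitute s = j10:
Numerator: 100(j10) + 400 = 400 + j1000
Denominator: (j10)^2 + 11(j10) + 10 = -90 + j110
|N| = √(400² + 1000²) ≈ 1077, ∠N ≈ 68.20°
|D| = √(90² + 110²) ≈ 142.13, ∠D ≈ 129.29°
|T| = 1077 / 142.13 ≈ 7.5776
Gain = 20 log₁₀(7.5776) ≈ 17.59 dB
∠T = 68.20° − 129.29° = -61.09°

17.6 dB, -61.1°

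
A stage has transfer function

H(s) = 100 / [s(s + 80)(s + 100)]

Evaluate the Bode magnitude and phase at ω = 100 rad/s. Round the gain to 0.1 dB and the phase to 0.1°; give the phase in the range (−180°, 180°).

At s = jω = j100:
pole (s+80): 80 + j100 → |·| = √(80²+100²) = √16400 ≈ 128.06, ∠ = arctan(100/80) ≈ 51.34°
pole (s+100): 100 + j100 → |·| = √(100²+100²) = √20000 ≈ 141.42, ∠ = arctan(100/100) ≈ 45.00°
pole at origin: |s| = 100, ∠ = 90.00° (in denominator)
|H| = 100 / 1.811e+06 ≈ 5.5218e-05
Gain = 20 log₁₀(5.5218e-05) ≈ -85.16 dB
∠H = 0.00° − 186.34° = -186.34° ≡ 173.66° (principal value)

-85.2 dB, 173.7°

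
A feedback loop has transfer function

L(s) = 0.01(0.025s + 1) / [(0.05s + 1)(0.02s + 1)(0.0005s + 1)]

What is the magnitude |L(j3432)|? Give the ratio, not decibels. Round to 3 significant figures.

3.67e-05

At ω = 3432 rad/s:
zero (1 + j3432·0.025) = 1 + j85.8 → |·| ≈ 85.806, ∠ ≈ 89.33°
pole (1 + j3432·0.05) = 1 + j171.6 → |·| ≈ 171.6, ∠ ≈ 89.67°
pole (1 + j3432·0.02) = 1 + j68.64 → |·| ≈ 68.647, ∠ ≈ 89.17°
pole (1 + j3432·0.0005) = 1 + j1.716 → |·| ≈ 1.9861, ∠ ≈ 59.77°
|L| = 0.01 · 85.806 / (171.6 · 68.647 · 1.9861) ≈ 3.6676e-05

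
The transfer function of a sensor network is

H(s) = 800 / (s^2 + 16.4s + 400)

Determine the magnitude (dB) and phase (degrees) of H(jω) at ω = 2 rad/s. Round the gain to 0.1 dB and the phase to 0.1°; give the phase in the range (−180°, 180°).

At s = jω = j2:
quadratic: (j2)² + 16.4·j2 + 400 = 396 + j32.8 → |·| ≈ 397.36, ∠ ≈ 4.73°
|H| = 800 / 397.36 ≈ 2.0133
Gain = 20 log₁₀(2.0133) ≈ 6.08 dB
∠H = 0.00° − 4.73° = -4.73°

6.1 dB, -4.7°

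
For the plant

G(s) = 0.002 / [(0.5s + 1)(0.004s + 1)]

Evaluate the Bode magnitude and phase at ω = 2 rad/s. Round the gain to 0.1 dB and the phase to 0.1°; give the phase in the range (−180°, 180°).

At ω = 2 rad/s:
pole (1 + j2·0.5) = 1 + j1 → |·| ≈ 1.4142, ∠ ≈ 45.00°
pole (1 + j2·0.004) = 1 + j0.008 → |·| ≈ 1, ∠ ≈ 0.46°
|G| = 0.002 · 1 / (1.4142 · 1) ≈ 0.0014142
Gain = 20 log₁₀(0.0014142) ≈ -56.99 dB
∠G = (0°) − (45.00° + 0.46°) = -45.46°

-57.0 dB, -45.5°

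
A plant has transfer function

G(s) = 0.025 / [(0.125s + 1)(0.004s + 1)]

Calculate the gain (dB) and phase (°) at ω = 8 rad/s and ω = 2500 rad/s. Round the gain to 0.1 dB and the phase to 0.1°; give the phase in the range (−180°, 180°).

ω = 8: -35.1 dB, -46.8°; ω = 2500: -102.0 dB, -174.1°

At ω = 8 rad/s:
pole (1 + j8·0.125) = 1 + j1 → |·| ≈ 1.4142, ∠ ≈ 45.00°
pole (1 + j8·0.004) = 1 + j0.032 → |·| ≈ 1.0005, ∠ ≈ 1.83°
|G| = 0.025 · 1 / (1.4142 · 1.0005) ≈ 0.017669
Gain = 20 log₁₀(0.017669) ≈ -35.06 dB
∠G = (0°) − (45.00° + 1.83°) = -46.83°

At ω = 2500 rad/s:
pole (1 + j2500·0.125) = 1 + j312.5 → |·| ≈ 312.5, ∠ ≈ 89.82°
pole (1 + j2500·0.004) = 1 + j10 → |·| ≈ 10.05, ∠ ≈ 84.29°
|G| = 0.025 · 1 / (312.5 · 10.05) ≈ 7.9602e-06
Gain = 20 log₁₀(7.9602e-06) ≈ -101.98 dB
∠G = (0°) − (89.82° + 84.29°) = -174.11°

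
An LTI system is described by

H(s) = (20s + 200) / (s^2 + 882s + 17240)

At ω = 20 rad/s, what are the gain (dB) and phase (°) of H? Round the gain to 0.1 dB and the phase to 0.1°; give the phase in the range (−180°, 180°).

-34.7 dB, 17.1°

Substitute s = j20:
Numerator: 20(j20) + 200 = 200 + j400
Denominator: (j20)^2 + 882(j20) + 17240 = 16840 + j17640
|N| = √(200² + 400²) ≈ 447.21, ∠N ≈ 63.43°
|D| = √(16840² + 17640²) ≈ 24388, ∠D ≈ 46.33°
|H| = 447.21 / 24388 ≈ 0.018337
Gain = 20 log₁₀(0.018337) ≈ -34.73 dB
∠H = 63.43° − 46.33° = 17.10°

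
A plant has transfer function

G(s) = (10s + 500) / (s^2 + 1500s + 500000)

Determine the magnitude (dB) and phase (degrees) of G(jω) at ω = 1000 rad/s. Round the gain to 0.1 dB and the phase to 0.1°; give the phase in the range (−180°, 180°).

-44.0 dB, -21.3°

Substitute s = j1000:
Numerator: 10(j1000) + 500 = 500 + j10000
Denominator: (j1000)^2 + 1500(j1000) + 500000 = -500000 + j1500000
|N| = √(500² + 10000²) ≈ 10012, ∠N ≈ 87.14°
|D| = √(500000² + 1500000²) ≈ 1.5811e+06, ∠D ≈ 108.43°
|G| = 10012 / 1.5811e+06 ≈ 0.0063323
Gain = 20 log₁₀(0.0063323) ≈ -43.97 dB
∠G = 87.14° − 108.43° = -21.29°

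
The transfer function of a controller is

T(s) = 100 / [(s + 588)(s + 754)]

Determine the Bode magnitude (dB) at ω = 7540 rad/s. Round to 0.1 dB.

-115.2 dB

At s = jω = j7540:
pole (s+588): 588 + j7540 → |·| = √(588²+7540²) = √57197344 ≈ 7562.9, ∠ = arctan(7540/588) ≈ 85.54°
pole (s+754): 754 + j7540 → |·| = √(754²+7540²) = √57420116 ≈ 7577.6, ∠ = arctan(7540/754) ≈ 84.29°
|T| = 100 / 5.7309e+07 ≈ 1.7449e-06
Gain = 20 log₁₀(1.7449e-06) ≈ -115.16 dB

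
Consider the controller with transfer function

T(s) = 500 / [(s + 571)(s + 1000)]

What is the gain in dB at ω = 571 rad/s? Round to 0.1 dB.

At s = jω = j571:
pole (s+571): 571 + j571 → |·| = √(571²+571²) = √652082 ≈ 807.52, ∠ = arctan(571/571) ≈ 45.00°
pole (s+1000): 1000 + j571 → |·| = √(1000²+571²) = √1326041 ≈ 1151.5, ∠ = arctan(571/1000) ≈ 29.73°
|T| = 500 / 9.2986e+05 ≈ 0.00053772
Gain = 20 log₁₀(0.00053772) ≈ -65.39 dB

-65.4 dB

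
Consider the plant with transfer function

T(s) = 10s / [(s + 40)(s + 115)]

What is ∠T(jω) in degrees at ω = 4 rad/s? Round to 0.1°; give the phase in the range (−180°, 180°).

At s = jω = j4:
zero at origin: s = j4 → |·| = 4, ∠ = 90.00°
pole (s+40): 40 + j4 → |·| = √(40²+4²) = √1616 ≈ 40.2, ∠ = arctan(4/40) ≈ 5.71°
pole (s+115): 115 + j4 → |·| = √(115²+4²) = √13241 ≈ 115.07, ∠ = arctan(4/115) ≈ 1.99°
∠T = 90.00° − 7.70° = 82.30°

82.3°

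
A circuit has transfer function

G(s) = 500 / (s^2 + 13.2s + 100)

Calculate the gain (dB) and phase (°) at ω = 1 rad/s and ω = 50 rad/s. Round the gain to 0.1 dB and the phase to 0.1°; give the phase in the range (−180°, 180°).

ω = 1: 14.0 dB, -7.6°; ω = 50: -13.9 dB, -164.6°

At s = jω = j1:
quadratic: (j1)² + 13.2·j1 + 100 = 99 + j13.2 → |·| ≈ 99.876, ∠ ≈ 7.59°
|G| = 500 / 99.876 ≈ 5.0062
Gain = 20 log₁₀(5.0062) ≈ 13.99 dB
∠G = 0.00° − 7.59° = -7.59°

At s = jω = j50:
quadratic: (j50)² + 13.2·j50 + 100 = -2400 + j660 → |·| ≈ 2489.1, ∠ ≈ 164.62°
|G| = 500 / 2489.1 ≈ 0.20088
Gain = 20 log₁₀(0.20088) ≈ -13.94 dB
∠G = 0.00° − 164.62° = -164.62°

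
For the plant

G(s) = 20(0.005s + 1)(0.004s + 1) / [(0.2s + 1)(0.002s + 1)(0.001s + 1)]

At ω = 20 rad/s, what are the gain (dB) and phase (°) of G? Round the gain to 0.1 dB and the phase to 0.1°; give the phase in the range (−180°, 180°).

13.8 dB, -69.1°

At ω = 20 rad/s:
zero (1 + j20·0.005) = 1 + j0.1 → |·| ≈ 1.005, ∠ ≈ 5.71°
zero (1 + j20·0.004) = 1 + j0.08 → |·| ≈ 1.0032, ∠ ≈ 4.57°
pole (1 + j20·0.2) = 1 + j4 → |·| ≈ 4.1231, ∠ ≈ 75.96°
pole (1 + j20·0.002) = 1 + j0.04 → |·| ≈ 1.0008, ∠ ≈ 2.29°
pole (1 + j20·0.001) = 1 + j0.02 → |·| ≈ 1.0002, ∠ ≈ 1.15°
|G| = 20 · 1.005 · 1.0032 / (4.1231 · 1.0008 · 1.0002) ≈ 4.8857
Gain = 20 log₁₀(4.8857) ≈ 13.78 dB
∠G = (5.71° + 4.57°) − (75.96° + 2.29° + 1.15°) = -69.12°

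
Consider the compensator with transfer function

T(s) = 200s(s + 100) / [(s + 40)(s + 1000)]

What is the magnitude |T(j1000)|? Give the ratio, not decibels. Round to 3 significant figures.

At s = jω = j1000:
zero (s+100): 100 + j1000 → |·| = √(100²+1000²) = √1010000 ≈ 1005, ∠ = arctan(1000/100) ≈ 84.29°
zero at origin: s = j1000 → |·| = 1000, ∠ = 90.00°
pole (s+40): 40 + j1000 → |·| = √(40²+1000²) = √1001600 ≈ 1000.8, ∠ = arctan(1000/40) ≈ 87.71°
pole (s+1000): 1000 + j1000 → |·| = √(1000²+1000²) = √2000000 ≈ 1414.2, ∠ = arctan(1000/1000) ≈ 45.00°
|T| = 200 · 1.005e+06 / 1.4153e+06 ≈ 142.02

142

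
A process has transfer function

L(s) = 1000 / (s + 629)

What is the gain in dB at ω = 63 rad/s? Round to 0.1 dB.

At s = jω = j63:
pole (s+629): 629 + j63 → |·| = √(629²+63²) = √399610 ≈ 632.15, ∠ = arctan(63/629) ≈ 5.72°
|L| = 1000 / 632.15 ≈ 1.5819
Gain = 20 log₁₀(1.5819) ≈ 3.98 dB

4.0 dB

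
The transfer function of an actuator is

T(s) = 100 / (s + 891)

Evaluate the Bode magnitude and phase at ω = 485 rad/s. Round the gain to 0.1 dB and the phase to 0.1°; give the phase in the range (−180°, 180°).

Substitute s = j485:
Numerator: 100 = 100 + j0
Denominator: (j485) + 891 = 891 + j485
|N| = √(100² + 0²) ≈ 100, ∠N ≈ 0.00°
|D| = √(891² + 485²) ≈ 1014.4, ∠D ≈ 28.56°
|T| = 100 / 1014.4 ≈ 0.09858
Gain = 20 log₁₀(0.09858) ≈ -20.12 dB
∠T = 0.00° − 28.56° = -28.56°

-20.1 dB, -28.6°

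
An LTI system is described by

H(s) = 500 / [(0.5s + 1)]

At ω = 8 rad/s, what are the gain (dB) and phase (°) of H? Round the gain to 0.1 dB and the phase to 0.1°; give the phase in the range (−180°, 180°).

41.7 dB, -76.0°

At ω = 8 rad/s:
pole (1 + j8·0.5) = 1 + j4 → |·| ≈ 4.1231, ∠ ≈ 75.96°
|H| = 500 · 1 / (4.1231) ≈ 121.27
Gain = 20 log₁₀(121.27) ≈ 41.68 dB
∠H = (0°) − (75.96°) = -75.96°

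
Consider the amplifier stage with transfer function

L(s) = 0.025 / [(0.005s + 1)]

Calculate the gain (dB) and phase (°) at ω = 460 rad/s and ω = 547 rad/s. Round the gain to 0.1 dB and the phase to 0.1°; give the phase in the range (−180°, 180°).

ω = 460: -40.0 dB, -66.5°; ω = 547: -41.3 dB, -69.9°

At ω = 460 rad/s:
pole (1 + j460·0.005) = 1 + j2.3 → |·| ≈ 2.508, ∠ ≈ 66.50°
|L| = 0.025 · 1 / (2.508) ≈ 0.0099681
Gain = 20 log₁₀(0.0099681) ≈ -40.03 dB
∠L = (0°) − (66.50°) = -66.50°

At ω = 547 rad/s:
pole (1 + j547·0.005) = 1 + j2.735 → |·| ≈ 2.9121, ∠ ≈ 69.92°
|L| = 0.025 · 1 / (2.9121) ≈ 0.0085849
Gain = 20 log₁₀(0.0085849) ≈ -41.33 dB
∠L = (0°) − (69.92°) = -69.92°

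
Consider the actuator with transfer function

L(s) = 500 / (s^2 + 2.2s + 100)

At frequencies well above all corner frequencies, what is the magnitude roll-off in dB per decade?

-40 dB/decade

Each pole contributes −20 dB/decade at high frequency; each zero contributes +20 dB/decade.
Net: 0 zero(s) − 2 pole(s) → -40 dB/decade.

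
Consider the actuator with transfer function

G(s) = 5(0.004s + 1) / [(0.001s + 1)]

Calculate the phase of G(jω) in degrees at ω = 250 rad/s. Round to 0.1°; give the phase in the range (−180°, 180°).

31.0°

At ω = 250 rad/s:
zero (1 + j250·0.004) = 1 + j1 → |·| ≈ 1.4142, ∠ ≈ 45.00°
pole (1 + j250·0.001) = 1 + j0.25 → |·| ≈ 1.0308, ∠ ≈ 14.04°
∠G = (45.00°) − (14.04°) = 30.96°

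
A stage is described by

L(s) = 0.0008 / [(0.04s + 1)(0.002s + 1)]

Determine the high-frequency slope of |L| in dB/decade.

-40 dB/decade

Each pole contributes −20 dB/decade at high frequency; each zero contributes +20 dB/decade.
Net: 0 zero(s) − 2 pole(s) → -40 dB/decade.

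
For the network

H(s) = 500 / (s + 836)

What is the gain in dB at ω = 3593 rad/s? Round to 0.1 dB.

Substitute s = j3593:
Numerator: 500 = 500 + j0
Denominator: (j3593) + 836 = 836 + j3593
|N| = √(500² + 0²) ≈ 500, ∠N ≈ 0.00°
|D| = √(836² + 3593²) ≈ 3689, ∠D ≈ 76.90°
|H| = 500 / 3689 ≈ 0.13554
Gain = 20 log₁₀(0.13554) ≈ -17.36 dB

-17.4 dB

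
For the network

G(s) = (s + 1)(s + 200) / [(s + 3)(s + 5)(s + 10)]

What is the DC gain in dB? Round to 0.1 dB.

2.5 dB

G(0) = 1·1·200 / (3·5·10) ≈ 1.3333
20 log₁₀(1.3333) ≈ 2.50 dB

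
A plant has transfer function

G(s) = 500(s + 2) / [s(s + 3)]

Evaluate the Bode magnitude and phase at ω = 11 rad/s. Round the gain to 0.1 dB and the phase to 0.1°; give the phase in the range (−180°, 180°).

At s = jω = j11:
zero (s+2): 2 + j11 → |·| = √(2²+11²) = √125 ≈ 11.18, ∠ = arctan(11/2) ≈ 79.70°
pole (s+3): 3 + j11 → |·| = √(3²+11²) = √130 ≈ 11.402, ∠ = arctan(11/3) ≈ 74.74°
pole at origin: |s| = 11, ∠ = 90.00° (in denominator)
|G| = 500 · 11.18 / 125.42 ≈ 44.57
Gain = 20 log₁₀(44.57) ≈ 32.98 dB
∠G = 79.70° − 164.74° = -85.04°

33.0 dB, -85.0°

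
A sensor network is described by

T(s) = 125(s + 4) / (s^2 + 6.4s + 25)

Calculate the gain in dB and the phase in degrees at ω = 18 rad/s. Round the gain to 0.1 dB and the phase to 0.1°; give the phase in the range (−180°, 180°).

17.1 dB, -81.5°

At s = jω = j18:
zero (s+4): 4 + j18 → |·| = √(4²+18²) = √340 ≈ 18.439, ∠ = arctan(18/4) ≈ 77.47°
quadratic: (j18)² + 6.4·j18 + 25 = -299 + j115.2 → |·| ≈ 320.42, ∠ ≈ 158.93°
|T| = 125 · 18.439 / 320.42 ≈ 7.1933
Gain = 20 log₁₀(7.1933) ≈ 17.14 dB
∠T = 77.47° − 158.93° = -81.46°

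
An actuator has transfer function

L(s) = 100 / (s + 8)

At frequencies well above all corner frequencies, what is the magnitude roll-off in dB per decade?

-20 dB/decade

Each pole contributes −20 dB/decade at high frequency; each zero contributes +20 dB/decade.
Net: 0 zero(s) − 1 pole(s) → -20 dB/decade.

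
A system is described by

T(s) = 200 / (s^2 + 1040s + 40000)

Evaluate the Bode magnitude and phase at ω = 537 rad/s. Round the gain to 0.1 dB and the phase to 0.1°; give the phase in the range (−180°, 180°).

Substitute s = j537:
Numerator: 200 = 200 + j0
Denominator: (j537)^2 + 1040(j537) + 40000 = -248369 + j558480
|N| = √(200² + 0²) ≈ 200, ∠N ≈ 0.00°
|D| = √(248369² + 558480²) ≈ 6.1122e+05, ∠D ≈ 113.98°
|T| = 200 / 6.1122e+05 ≈ 0.00032721
Gain = 20 log₁₀(0.00032721) ≈ -69.70 dB
∠T = 0.00° − 113.98° = -113.98°

-69.7 dB, -114.0°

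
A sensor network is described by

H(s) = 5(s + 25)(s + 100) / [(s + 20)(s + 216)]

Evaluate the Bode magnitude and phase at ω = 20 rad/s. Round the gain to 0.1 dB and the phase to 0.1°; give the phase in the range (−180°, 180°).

8.5 dB, -0.3°

At s = jω = j20:
zero (s+25): 25 + j20 → |·| = √(25²+20²) = √1025 ≈ 32.016, ∠ = arctan(20/25) ≈ 38.66°
zero (s+100): 100 + j20 → |·| = √(100²+20²) = √10400 ≈ 101.98, ∠ = arctan(20/100) ≈ 11.31°
pole (s+20): 20 + j20 → |·| = √(20²+20²) = √800 ≈ 28.284, ∠ = arctan(20/20) ≈ 45.00°
pole (s+216): 216 + j20 → |·| = √(216²+20²) = √47056 ≈ 216.92, ∠ = arctan(20/216) ≈ 5.29°
|H| = 5 · 3265 / 6135.4 ≈ 2.6608
Gain = 20 log₁₀(2.6608) ≈ 8.50 dB
∠H = 49.97° − 50.29° = -0.32°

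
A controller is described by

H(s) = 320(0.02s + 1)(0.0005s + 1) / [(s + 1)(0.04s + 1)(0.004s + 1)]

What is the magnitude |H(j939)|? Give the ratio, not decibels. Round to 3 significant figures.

0.0485

At ω = 939 rad/s:
zero (1 + j939·0.02) = 1 + j18.78 → |·| ≈ 18.807, ∠ ≈ 86.95°
zero (1 + j939·0.0005) = 1 + j0.4695 → |·| ≈ 1.1047, ∠ ≈ 25.15°
pole (1 + j939·1) = 1 + j939 → |·| ≈ 939, ∠ ≈ 89.94°
pole (1 + j939·0.04) = 1 + j37.56 → |·| ≈ 37.573, ∠ ≈ 88.47°
pole (1 + j939·0.004) = 1 + j3.756 → |·| ≈ 3.8868, ∠ ≈ 75.09°
|H| = 320 · 18.807 · 1.1047 / (939 · 37.573 · 3.8868) ≈ 0.048482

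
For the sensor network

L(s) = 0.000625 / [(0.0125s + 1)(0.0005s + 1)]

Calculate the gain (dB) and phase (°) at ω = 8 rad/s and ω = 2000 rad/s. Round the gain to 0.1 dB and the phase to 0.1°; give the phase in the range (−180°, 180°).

At ω = 8 rad/s:
pole (1 + j8·0.0125) = 1 + j0.1 → |·| ≈ 1.005, ∠ ≈ 5.71°
pole (1 + j8·0.0005) = 1 + j0.004 → |·| ≈ 1, ∠ ≈ 0.23°
|L| = 0.000625 · 1 / (1.005 · 1) ≈ 0.00062189
Gain = 20 log₁₀(0.00062189) ≈ -64.13 dB
∠L = (0°) − (5.71° + 0.23°) = -5.94°

At ω = 2000 rad/s:
pole (1 + j2000·0.0125) = 1 + j25 → |·| ≈ 25.02, ∠ ≈ 87.71°
pole (1 + j2000·0.0005) = 1 + j1 → |·| ≈ 1.4142, ∠ ≈ 45.00°
|L| = 0.000625 · 1 / (25.02 · 1.4142) ≈ 1.7664e-05
Gain = 20 log₁₀(1.7664e-05) ≈ -95.06 dB
∠L = (0°) − (87.71° + 45.00°) = -132.71°

ω = 8: -64.1 dB, -5.9°; ω = 2000: -95.1 dB, -132.7°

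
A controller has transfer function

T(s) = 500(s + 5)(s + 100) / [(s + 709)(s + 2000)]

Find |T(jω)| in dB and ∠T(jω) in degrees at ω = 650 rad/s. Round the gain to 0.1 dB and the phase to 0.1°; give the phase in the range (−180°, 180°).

At s = jω = j650:
zero (s+5): 5 + j650 → |·| = √(5²+650²) = √422525 ≈ 650.02, ∠ = arctan(650/5) ≈ 89.56°
zero (s+100): 100 + j650 → |·| = √(100²+650²) = √432500 ≈ 657.65, ∠ = arctan(650/100) ≈ 81.25°
pole (s+709): 709 + j650 → |·| = √(709²+650²) = √925181 ≈ 961.86, ∠ = arctan(650/709) ≈ 42.51°
pole (s+2000): 2000 + j650 → |·| = √(2000²+650²) = √4422500 ≈ 2103, ∠ = arctan(650/2000) ≈ 18.00°
|T| = 500 · 4.2749e+05 / 2.0228e+06 ≈ 105.67
Gain = 20 log₁₀(105.67) ≈ 40.48 dB
∠T = 170.81° − 60.51° = 110.30°

40.5 dB, 110.3°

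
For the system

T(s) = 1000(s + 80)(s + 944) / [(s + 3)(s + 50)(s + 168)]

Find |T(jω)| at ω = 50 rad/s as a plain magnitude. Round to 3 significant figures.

At s = jω = j50:
zero (s+80): 80 + j50 → |·| = √(80²+50²) = √8900 ≈ 94.34, ∠ = arctan(50/80) ≈ 32.01°
zero (s+944): 944 + j50 → |·| = √(944²+50²) = √893636 ≈ 945.32, ∠ = arctan(50/944) ≈ 3.03°
pole (s+3): 3 + j50 → |·| = √(3²+50²) = √2509 ≈ 50.09, ∠ = arctan(50/3) ≈ 86.57°
pole (s+50): 50 + j50 → |·| = √(50²+50²) = √5000 ≈ 70.711, ∠ = arctan(50/50) ≈ 45.00°
pole (s+168): 168 + j50 → |·| = √(168²+50²) = √30724 ≈ 175.28, ∠ = arctan(50/168) ≈ 16.57°
|T| = 1000 · 89181 / 6.2083e+05 ≈ 143.65

144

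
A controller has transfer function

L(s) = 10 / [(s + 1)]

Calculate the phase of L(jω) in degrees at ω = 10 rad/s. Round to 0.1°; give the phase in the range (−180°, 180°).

At ω = 10 rad/s:
pole (1 + j10·1) = 1 + j10 → |·| ≈ 10.05, ∠ ≈ 84.29°
∠L = (0°) − (84.29°) = -84.29°

-84.3°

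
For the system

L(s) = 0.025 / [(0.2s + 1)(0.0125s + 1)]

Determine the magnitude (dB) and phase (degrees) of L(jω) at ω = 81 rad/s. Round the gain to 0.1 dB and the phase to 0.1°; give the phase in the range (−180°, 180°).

At ω = 81 rad/s:
pole (1 + j81·0.2) = 1 + j16.2 → |·| ≈ 16.231, ∠ ≈ 86.47°
pole (1 + j81·0.0125) = 1 + j1.0125 → |·| ≈ 1.4231, ∠ ≈ 45.36°
|L| = 0.025 · 1 / (16.231 · 1.4231) ≈ 0.0010823
Gain = 20 log₁₀(0.0010823) ≈ -59.31 dB
∠L = (0°) − (86.47° + 45.36°) = -131.83°

-59.3 dB, -131.8°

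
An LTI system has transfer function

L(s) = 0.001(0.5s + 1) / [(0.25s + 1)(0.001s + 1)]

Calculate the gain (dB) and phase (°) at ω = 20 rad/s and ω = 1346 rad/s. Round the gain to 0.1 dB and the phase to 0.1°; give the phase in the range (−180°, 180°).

ω = 20: -54.1 dB, 4.5°; ω = 1346: -58.5 dB, -53.3°

At ω = 20 rad/s:
zero (1 + j20·0.5) = 1 + j10 → |·| ≈ 10.05, ∠ ≈ 84.29°
pole (1 + j20·0.25) = 1 + j5 → |·| ≈ 5.099, ∠ ≈ 78.69°
pole (1 + j20·0.001) = 1 + j0.02 → |·| ≈ 1.0002, ∠ ≈ 1.15°
|L| = 0.001 · 10.05 / (5.099 · 1.0002) ≈ 0.0019706
Gain = 20 log₁₀(0.0019706) ≈ -54.11 dB
∠L = (84.29°) − (78.69° + 1.15°) = 4.45°

At ω = 1346 rad/s:
zero (1 + j1346·0.5) = 1 + j673 → |·| ≈ 673, ∠ ≈ 89.91°
pole (1 + j1346·0.25) = 1 + j336.5 → |·| ≈ 336.5, ∠ ≈ 89.83°
pole (1 + j1346·0.001) = 1 + j1.346 → |·| ≈ 1.6768, ∠ ≈ 53.39°
|L| = 0.001 · 673 / (336.5 · 1.6768) ≈ 0.0011927
Gain = 20 log₁₀(0.0011927) ≈ -58.47 dB
∠L = (89.91°) − (89.83° + 53.39°) = -53.31°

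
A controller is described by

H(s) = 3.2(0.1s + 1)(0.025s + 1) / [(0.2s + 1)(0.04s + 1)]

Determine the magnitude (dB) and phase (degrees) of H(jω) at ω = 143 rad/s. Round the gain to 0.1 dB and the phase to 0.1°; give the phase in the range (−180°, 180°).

At ω = 143 rad/s:
zero (1 + j143·0.1) = 1 + j14.3 → |·| ≈ 14.335, ∠ ≈ 86.00°
zero (1 + j143·0.025) = 1 + j3.575 → |·| ≈ 3.7122, ∠ ≈ 74.37°
pole (1 + j143·0.2) = 1 + j28.6 → |·| ≈ 28.617, ∠ ≈ 88.00°
pole (1 + j143·0.04) = 1 + j5.72 → |·| ≈ 5.8068, ∠ ≈ 80.08°
|H| = 3.2 · 14.335 · 3.7122 / (28.617 · 5.8068) ≈ 1.0248
Gain = 20 log₁₀(1.0248) ≈ 0.21 dB
∠H = (86.00° + 74.37°) − (88.00° + 80.08°) = -7.71°

0.2 dB, -7.7°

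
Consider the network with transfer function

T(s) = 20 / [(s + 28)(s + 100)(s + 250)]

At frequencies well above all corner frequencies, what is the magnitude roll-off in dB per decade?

Each pole contributes −20 dB/decade at high frequency; each zero contributes +20 dB/decade.
Net: 0 zero(s) − 3 pole(s) → -60 dB/decade.

-60 dB/decade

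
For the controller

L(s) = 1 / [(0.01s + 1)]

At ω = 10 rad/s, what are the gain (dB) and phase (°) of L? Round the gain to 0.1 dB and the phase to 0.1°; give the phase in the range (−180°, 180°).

-0.0 dB, -5.7°

At ω = 10 rad/s:
pole (1 + j10·0.01) = 1 + j0.1 → |·| ≈ 1.005, ∠ ≈ 5.71°
|L| = 1 · 1 / (1.005) ≈ 0.99502
Gain = 20 log₁₀(0.99502) ≈ -0.04 dB
∠L = (0°) − (5.71°) = -5.71°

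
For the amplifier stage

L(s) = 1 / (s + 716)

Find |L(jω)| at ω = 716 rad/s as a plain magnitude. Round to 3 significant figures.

Substitute s = j716:
Numerator: 1 = 1 + j0
Denominator: (j716) + 716 = 716 + j716
|N| = √(1² + 0²) ≈ 1, ∠N ≈ 0.00°
|D| = √(716² + 716²) ≈ 1012.6, ∠D ≈ 45.00°
|L| = 1 / 1012.6 ≈ 0.00098756

0.000988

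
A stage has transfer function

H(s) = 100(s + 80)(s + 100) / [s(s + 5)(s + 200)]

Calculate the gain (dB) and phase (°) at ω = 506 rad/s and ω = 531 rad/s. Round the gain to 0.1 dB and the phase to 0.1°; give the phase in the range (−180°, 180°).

At s = jω = j506:
zero (s+80): 80 + j506 → |·| = √(80²+506²) = √262436 ≈ 512.29, ∠ = arctan(506/80) ≈ 81.02°
zero (s+100): 100 + j506 → |·| = √(100²+506²) = √266036 ≈ 515.79, ∠ = arctan(506/100) ≈ 78.82°
pole (s+5): 5 + j506 → |·| = √(5²+506²) = √256061 ≈ 506.02, ∠ = arctan(506/5) ≈ 89.43°
pole (s+200): 200 + j506 → |·| = √(200²+506²) = √296036 ≈ 544.09, ∠ = arctan(506/200) ≈ 68.43°
pole at origin: |s| = 506, ∠ = 90.00° (in denominator)
|H| = 100 · 2.6423e+05 / 1.3931e+08 ≈ 0.18967
Gain = 20 log₁₀(0.18967) ≈ -14.44 dB
∠H = 159.84° − 247.86° = -88.02°

At s = jω = j531:
zero (s+80): 80 + j531 → |·| = √(80²+531²) = √288361 ≈ 536.99, ∠ = arctan(531/80) ≈ 81.43°
zero (s+100): 100 + j531 → |·| = √(100²+531²) = √291961 ≈ 540.33, ∠ = arctan(531/100) ≈ 79.33°
pole (s+5): 5 + j531 → |·| = √(5²+531²) = √281986 ≈ 531.02, ∠ = arctan(531/5) ≈ 89.46°
pole (s+200): 200 + j531 → |·| = √(200²+531²) = √321961 ≈ 567.42, ∠ = arctan(531/200) ≈ 69.36°
pole at origin: |s| = 531, ∠ = 90.00° (in denominator)
|H| = 100 · 2.9015e+05 / 1.6e+08 ≈ 0.18134
Gain = 20 log₁₀(0.18134) ≈ -14.83 dB
∠H = 160.76° − 248.82° = -88.06°

ω = 506: -14.4 dB, -88.0°; ω = 531: -14.8 dB, -88.1°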